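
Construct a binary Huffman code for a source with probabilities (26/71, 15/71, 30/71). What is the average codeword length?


Huffman construction (repeatedly merge the two least-probable nodes; each merge adds 1 bit to every symbol beneath it): 15/71 + 26/71 = 41/71; 30/71 + 41/71 = 1. Resulting codeword lengths (in the order the probabilities were given): (2, 2, 1). L_avg = sum(p_i * l_i) = 26/71*2 + 15/71*2 + 30/71*1 = 112/71 = 1.5775

1.5775 bits


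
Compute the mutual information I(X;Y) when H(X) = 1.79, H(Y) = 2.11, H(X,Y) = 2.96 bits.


I(X;Y) = H(X) + H(Y) - H(X,Y) = 1.79 + 2.11 - 2.96 = 0.94

0.94 bits


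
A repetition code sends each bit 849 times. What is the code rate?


Rate = k/n = 1/849

1/849


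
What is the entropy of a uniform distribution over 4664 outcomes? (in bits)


H = log2(n) = log2(4664) = 12.1874

12.1874 bits


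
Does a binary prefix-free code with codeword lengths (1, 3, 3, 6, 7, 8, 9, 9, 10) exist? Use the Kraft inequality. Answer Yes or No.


Kraft sum = sum(2^(-l_i)) = 0.7822, need <= 1. Result: satisfied (a binary prefix-free code with these lengths exists)

Yes


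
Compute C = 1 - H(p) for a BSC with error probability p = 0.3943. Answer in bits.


H(p) = -p*log2(p) - (1-p)*log2(1-p) = -0.3943*log2(0.3943) - 0.6057*log2(0.6057) = 0.529401 + 0.438118 = 0.9675. C = 1 - H(p) = 1 - 0.9675 = 0.0325

0.0325 bits


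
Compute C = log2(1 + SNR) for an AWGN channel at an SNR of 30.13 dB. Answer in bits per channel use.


SNR_linear = 10^(30.13/10) = 1030.3861; C = log2(1 + SNR_linear) = log2(1 + 1030.3861) = 10.0104

10.0104 bits/channel use


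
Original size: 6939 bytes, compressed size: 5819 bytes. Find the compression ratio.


Ratio = original / compressed = 6939 / 5819 = 1.1925

1.1925


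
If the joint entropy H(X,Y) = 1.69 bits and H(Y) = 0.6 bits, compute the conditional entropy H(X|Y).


H(X|Y) = H(X,Y) - H(Y) = 1.69 - 0.6 = 1.09

1.09 bits


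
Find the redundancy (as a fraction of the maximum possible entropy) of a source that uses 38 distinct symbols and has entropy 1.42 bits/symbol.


H_max = log2(K) = log2(38) = 5.2479 bits/symbol. Redundancy = 1 - H/H_max = 1 - 1.42/5.2479 = 1 - 0.2706 = 0.7294

0.7294


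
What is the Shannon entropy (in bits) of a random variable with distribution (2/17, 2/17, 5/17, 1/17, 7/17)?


H = -sum(p_i * log2(p_i)). Terms: -(2/17)*log2(2/17) = 0.363231; -(2/17)*log2(2/17) = 0.363231; -(5/17)*log2(5/17) = 0.519275; -(1/17)*log2(1/17) = 0.240439; -(7/17)*log2(7/17) = 0.527103. H = 0.363231 + 0.363231 + 0.519275 + 0.240439 + 0.527103 = 2.0133

2.0133 bits


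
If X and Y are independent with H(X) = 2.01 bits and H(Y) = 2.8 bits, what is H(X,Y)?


For independent variables, H(X,Y) = H(X) + H(Y) = 2.01 + 2.8 = 4.81

4.81 bits


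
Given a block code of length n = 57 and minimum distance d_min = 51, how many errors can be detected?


Detection capability = d_min - 1 = 51 - 1 = 50

50 errors


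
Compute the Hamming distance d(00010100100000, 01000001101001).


Count differing positions: . ^ . ^ . ^ . ^ . . ^ . . ^ = 6 differences

6


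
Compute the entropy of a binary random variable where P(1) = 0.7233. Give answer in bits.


H = -p*log2(p) - (1-p)*log2(1-p). -0.7233*log2(0.7233) = 0.338023; -0.2767*log2(0.2767) = 0.512893. H = 0.338023 + 0.512893 = 0.8509

0.8509 bits


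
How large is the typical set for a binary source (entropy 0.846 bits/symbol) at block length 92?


log2|A_typical| = nH = 92 * 0.846 = 77.832, so |A_typical| ~ 2^77.832 = 2.690e+23

2.690e+23


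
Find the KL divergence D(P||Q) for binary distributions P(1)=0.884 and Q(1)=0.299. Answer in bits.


KL = p*log2(p/q) + (1-p)*log2((1-p)/(1-q)) = 0.884*log2(0.884/0.299) + 0.116*log2(0.116/0.701) = 1.0814

1.0814 bits


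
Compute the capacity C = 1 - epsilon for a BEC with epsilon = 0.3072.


C = 1 - epsilon = 1 - 0.3072 = 0.6928

0.6928 bits


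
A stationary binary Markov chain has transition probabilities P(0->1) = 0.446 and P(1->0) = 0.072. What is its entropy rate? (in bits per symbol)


Stationary distribution: pi_0 = p10/(p01+p10) = 0.139, pi_1 = 0.861. Entropy rate H' = pi_0*H(p01) + pi_1*H(p10) = 0.139*0.9916 + 0.861*0.3733 = 0.4593

0.4593 bits/symbol


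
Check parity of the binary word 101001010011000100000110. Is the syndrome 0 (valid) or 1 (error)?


Syndrome = XOR of all bits = 1 XOR 0 XOR 1 XOR 0 XOR 0 XOR 1 XOR 0 XOR 1 XOR 0 XOR 0 XOR 1 XOR 1 XOR 0 XOR 0 XOR 0 XOR 1 XOR 0 XOR 0 XOR 0 XOR 0 XOR 0 XOR 1 XOR 1 XOR 0 = 1

1


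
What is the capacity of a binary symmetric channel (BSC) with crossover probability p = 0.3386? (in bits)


H(p) = -p*log2(p) - (1-p)*log2(1-p) = -0.3386*log2(0.3386) - 0.6614*log2(0.6614) = 0.529010 + 0.394462 = 0.9235. C = 1 - H(p) = 1 - 0.9235 = 0.0765

0.0765 bits


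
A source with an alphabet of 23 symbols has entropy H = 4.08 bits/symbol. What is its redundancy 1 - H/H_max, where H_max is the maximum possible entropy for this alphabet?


H_max = log2(K) = log2(23) = 4.5236 bits/symbol. Redundancy = 1 - H/H_max = 1 - 4.08/4.5236 = 1 - 0.9019 = 0.0981

0.0981


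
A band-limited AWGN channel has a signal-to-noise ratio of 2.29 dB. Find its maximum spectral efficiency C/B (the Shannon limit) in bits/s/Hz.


SNR_linear = 10^(2.29/10) = 1.6943; C/B = log2(1 + SNR_linear) = log2(1 + 1.6943) = 1.4299

1.4299 bits/s/Hz


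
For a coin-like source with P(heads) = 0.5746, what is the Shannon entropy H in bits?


H = -p*log2(p) - (1-p)*log2(1-p). -0.5746*log2(0.5746) = 0.459318; -0.4254*log2(0.4254) = 0.524564. H = 0.459318 + 0.524564 = 0.9839

0.9839 bits


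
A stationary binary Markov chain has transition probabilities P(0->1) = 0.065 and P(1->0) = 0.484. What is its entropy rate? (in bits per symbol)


Stationary distribution: pi_0 = p10/(p01+p10) = 0.8816, pi_1 = 0.1184. Entropy rate H' = pi_0*H(p01) + pi_1*H(p10) = 0.8816*0.347 + 0.1184*0.9993 = 0.4242

0.4242 bits/symbol


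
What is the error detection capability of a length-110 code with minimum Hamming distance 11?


Detection capability = d_min - 1 = 11 - 1 = 10

10 errors


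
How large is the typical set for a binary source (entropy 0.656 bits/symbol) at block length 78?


log2|A_typical| = nH = 78 * 0.656 = 51.168, so |A_typical| ~ 2^51.168 = 2.530e+15

2.530e+15


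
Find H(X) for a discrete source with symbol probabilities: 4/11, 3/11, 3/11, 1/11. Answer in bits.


H = -sum(p_i * log2(p_i)). Terms: -(4/11)*log2(4/11) = 0.530702; -(3/11)*log2(3/11) = 0.511219; -(3/11)*log2(3/11) = 0.511219; -(1/11)*log2(1/11) = 0.314494. H = 0.530702 + 0.511219 + 0.511219 + 0.314494 = 1.8676

1.8676 bits


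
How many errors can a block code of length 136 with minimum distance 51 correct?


Correction capability = floor((d-1)/2) = floor((51-1)/2) = 25

25 errors


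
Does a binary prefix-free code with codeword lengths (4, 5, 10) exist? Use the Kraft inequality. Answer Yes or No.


Kraft sum = sum(2^(-l_i)) = 0.0947, need <= 1. Result: satisfied (a binary prefix-free code with these lengths exists)

Yes


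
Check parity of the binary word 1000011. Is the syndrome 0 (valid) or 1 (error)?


Syndrome = XOR of all bits = 1 XOR 0 XOR 0 XOR 0 XOR 0 XOR 1 XOR 1 = 1

1


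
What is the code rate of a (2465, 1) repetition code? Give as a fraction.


Rate = k/n = 1/2465

1/2465


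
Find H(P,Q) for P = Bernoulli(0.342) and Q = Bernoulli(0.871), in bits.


H(P,Q) = -p*log2(q) - (1-p)*log2(1-q). -0.342*log2(0.871) = 0.068145; -0.658*log2(0.129) = 1.944099. H(P,Q) = 0.068145 + 1.944099 = 2.0122

2.0122 bits


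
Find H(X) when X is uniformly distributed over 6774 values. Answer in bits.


H = log2(n) = log2(6774) = 12.7258

12.7258 bits


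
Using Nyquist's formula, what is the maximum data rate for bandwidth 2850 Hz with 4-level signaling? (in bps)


Rate = 2 * B * log2(M) = 2 * 2850 * 2.0 = 11400.0

11400.0 bps


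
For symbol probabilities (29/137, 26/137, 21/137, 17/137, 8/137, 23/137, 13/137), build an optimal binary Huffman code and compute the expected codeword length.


Huffman construction (repeatedly merge the two least-probable nodes; each merge adds 1 bit to every symbol beneath it): 8/137 + 13/137 = 21/137; 17/137 + 21/137 = 38/137; 21/137 + 23/137 = 44/137; 26/137 + 29/137 = 55/137; 38/137 + 44/137 = 82/137; 55/137 + 82/137 = 1. Resulting codeword lengths (in the order the probabilities were given): (2, 2, 3, 3, 4, 3, 4). L_avg = sum(p_i * l_i) = 29/137*2 + 26/137*2 + 21/137*3 + 17/137*3 + 8/137*4 + 23/137*3 + 13/137*4 = 377/137 = 2.7518

2.7518 bits


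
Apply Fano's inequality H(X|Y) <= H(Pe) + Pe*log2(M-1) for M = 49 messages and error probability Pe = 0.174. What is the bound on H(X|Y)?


H(Pe) = -Pe*log2(Pe) - (1-Pe)*log2(1-Pe) = -0.174*log2(0.174) - 0.826*log2(0.826) = 0.438974 + 0.227799 = 0.6668. Pe*log2(M-1) = 0.174*log2(48) = 0.971783. Bound = H(Pe) + Pe*log2(M-1) = 0.438974 + 0.227799 + 0.971783 = 1.6386

1.6386 bits


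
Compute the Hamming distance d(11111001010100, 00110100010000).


Count differing positions: ^ ^ . . ^ ^ . ^ . . . ^ . . = 6 differences

6


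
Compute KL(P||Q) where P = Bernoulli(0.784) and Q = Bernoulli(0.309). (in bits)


KL = p*log2(p/q) + (1-p)*log2((1-p)/(1-q)) = 0.784*log2(0.784/0.309) + 0.216*log2(0.216/0.691) = 0.6907

0.6907 bits


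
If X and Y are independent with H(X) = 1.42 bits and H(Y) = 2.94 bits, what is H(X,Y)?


For independent variables, H(X,Y) = H(X) + H(Y) = 1.42 + 2.94 = 4.36

4.36 bits


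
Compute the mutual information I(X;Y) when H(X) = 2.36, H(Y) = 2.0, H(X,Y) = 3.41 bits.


I(X;Y) = H(X) + H(Y) - H(X,Y) = 2.36 + 2.0 - 3.41 = 0.95

0.95 bits


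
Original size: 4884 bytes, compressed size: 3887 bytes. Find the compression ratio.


Ratio = original / compressed = 4884 / 3887 = 1.2565

1.2565


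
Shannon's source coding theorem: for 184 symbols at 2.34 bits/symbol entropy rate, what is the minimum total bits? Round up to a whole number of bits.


Minimum bits >= n * H = 184 * 2.34 = 430.56, rounded up to a whole number of bits = 431

431 bits


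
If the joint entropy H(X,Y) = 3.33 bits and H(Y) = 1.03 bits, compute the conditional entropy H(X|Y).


H(X|Y) = H(X,Y) - H(Y) = 3.33 - 1.03 = 2.3

2.3 bits


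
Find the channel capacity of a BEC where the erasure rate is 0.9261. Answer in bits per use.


C = 1 - epsilon = 1 - 0.9261 = 0.0739

0.0739 bits


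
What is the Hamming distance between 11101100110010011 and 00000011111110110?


Count differing positions: ^ ^ ^ . ^ ^ ^ ^ . . ^ ^ . . ^ . ^ = 11 differences

11


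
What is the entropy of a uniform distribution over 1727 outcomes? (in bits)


H = log2(n) = log2(1727) = 10.7541

10.7541 bits


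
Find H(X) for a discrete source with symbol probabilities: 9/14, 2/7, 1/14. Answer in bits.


H = -sum(p_i * log2(p_i)). Terms: -(9/14)*log2(9/14) = 0.409776; -(2/7)*log2(2/7) = 0.516387; -(1/14)*log2(1/14) = 0.271954. H = 0.409776 + 0.516387 + 0.271954 = 1.1981

1.1981 bits


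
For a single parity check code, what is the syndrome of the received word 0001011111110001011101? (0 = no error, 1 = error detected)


Syndrome = XOR of all bits = 0 XOR 0 XOR 0 XOR 1 XOR 0 XOR 1 XOR 1 XOR 1 XOR 1 XOR 1 XOR 1 XOR 1 XOR 0 XOR 0 XOR 0 XOR 1 XOR 0 XOR 1 XOR 1 XOR 1 XOR 0 XOR 1 = 1

1


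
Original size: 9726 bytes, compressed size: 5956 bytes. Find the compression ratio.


Ratio = original / compressed = 9726 / 5956 = 1.633

1.633


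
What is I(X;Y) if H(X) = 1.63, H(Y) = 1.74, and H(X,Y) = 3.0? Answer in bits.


I(X;Y) = H(X) + H(Y) - H(X,Y) = 1.63 + 1.74 - 3.0 = 0.37

0.37 bits


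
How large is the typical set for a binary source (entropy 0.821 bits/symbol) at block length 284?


log2|A_typical| = nH = 284 * 0.821 = 233.164, so |A_typical| ~ 2^233.164 = 1.547e+70

1.547e+70


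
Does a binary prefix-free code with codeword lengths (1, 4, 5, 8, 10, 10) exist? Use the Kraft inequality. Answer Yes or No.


Kraft sum = sum(2^(-l_i)) = 0.5996, need <= 1. Result: satisfied (a binary prefix-free code with these lengths exists)

Yes


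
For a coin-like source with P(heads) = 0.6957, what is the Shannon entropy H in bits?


H = -p*log2(p) - (1-p)*log2(1-p). -0.6957*log2(0.6957) = 0.364173; -0.3043*log2(0.3043) = 0.522311. H = 0.364173 + 0.522311 = 0.8865

0.8865 bits


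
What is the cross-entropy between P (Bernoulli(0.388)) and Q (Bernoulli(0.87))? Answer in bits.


H(P,Q) = -p*log2(q) - (1-p)*log2(1-q). -0.388*log2(0.87) = 0.077954; -0.612*log2(0.13) = 1.801371. H(P,Q) = 0.077954 + 1.801371 = 1.8793

1.8793 bits


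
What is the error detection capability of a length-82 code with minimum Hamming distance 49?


Detection capability = d_min - 1 = 49 - 1 = 48

48 errors


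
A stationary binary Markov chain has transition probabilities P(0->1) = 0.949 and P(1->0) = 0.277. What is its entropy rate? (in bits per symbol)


Stationary distribution: pi_0 = p10/(p01+p10) = 0.2259, pi_1 = 0.7741. Entropy rate H' = pi_0*H(p01) + pi_1*H(p10) = 0.2259*0.2906 + 0.7741*0.8513 = 0.7246

0.7246 bits/symbol


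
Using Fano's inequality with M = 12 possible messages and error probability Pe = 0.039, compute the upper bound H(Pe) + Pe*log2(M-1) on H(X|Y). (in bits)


H(Pe) = -Pe*log2(Pe) - (1-Pe)*log2(1-Pe) = -0.039*log2(0.039) - 0.961*log2(0.961) = 0.182535 + 0.055153 = 0.2377. Pe*log2(M-1) = 0.039*log2(11) = 0.134918. Bound = H(Pe) + Pe*log2(M-1) = 0.182535 + 0.055153 + 0.134918 = 0.3726

0.3726 bits


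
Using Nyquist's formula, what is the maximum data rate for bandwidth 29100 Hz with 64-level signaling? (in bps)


Rate = 2 * B * log2(M) = 2 * 29100 * 6.0 = 349200.0

349200.0 bps


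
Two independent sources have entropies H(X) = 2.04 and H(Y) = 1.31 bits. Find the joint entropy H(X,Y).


For independent variables, H(X,Y) = H(X) + H(Y) = 2.04 + 1.31 = 3.35

3.35 bits


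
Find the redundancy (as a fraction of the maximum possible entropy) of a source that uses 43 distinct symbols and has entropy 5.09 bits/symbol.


H_max = log2(K) = log2(43) = 5.4263 bits/symbol. Redundancy = 1 - H/H_max = 1 - 5.09/5.4263 = 1 - 0.938 = 0.062

0.062


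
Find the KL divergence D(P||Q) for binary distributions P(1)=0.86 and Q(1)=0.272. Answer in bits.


KL = p*log2(p/q) + (1-p)*log2((1-p)/(1-q)) = 0.86*log2(0.86/0.272) + 0.14*log2(0.14/0.728) = 1.0952

1.0952 bits


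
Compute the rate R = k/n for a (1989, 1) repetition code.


Rate = k/n = 1/1989

1/1989


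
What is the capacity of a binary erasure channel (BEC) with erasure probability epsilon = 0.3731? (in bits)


C = 1 - epsilon = 1 - 0.3731 = 0.6269

0.6269 bits


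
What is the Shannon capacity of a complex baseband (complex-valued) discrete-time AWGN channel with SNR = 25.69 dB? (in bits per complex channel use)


SNR_linear = 10^(25.69/10) = 370.6807; C = log2(1 + SNR_linear) = log2(1 + 370.6807) = 8.5379

8.5379 bits/channel use


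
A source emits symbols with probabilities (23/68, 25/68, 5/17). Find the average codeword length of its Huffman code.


Huffman construction (repeatedly merge the two least-probable nodes; each merge adds 1 bit to every symbol beneath it): 5/17 + 23/68 = 43/68; 25/68 + 43/68 = 1. Resulting codeword lengths (in the order the probabilities were given): (2, 1, 2). L_avg = sum(p_i * l_i) = 23/68*2 + 25/68*1 + 5/17*2 = 111/68 = 1.6324

1.6324 bits


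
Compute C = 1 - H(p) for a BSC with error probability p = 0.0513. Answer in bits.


H(p) = -p*log2(p) - (1-p)*log2(1-p) = -0.0513*log2(0.0513) - 0.9487*log2(0.9487) = 0.219815 + 0.072079 = 0.2919. C = 1 - H(p) = 1 - 0.2919 = 0.7081

0.7081 bits


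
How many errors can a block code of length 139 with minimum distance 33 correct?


Correction capability = floor((d-1)/2) = floor((33-1)/2) = 16

16 errors


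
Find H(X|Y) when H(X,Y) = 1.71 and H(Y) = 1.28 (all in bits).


H(X|Y) = H(X,Y) - H(Y) = 1.71 - 1.28 = 0.43

0.43 bits


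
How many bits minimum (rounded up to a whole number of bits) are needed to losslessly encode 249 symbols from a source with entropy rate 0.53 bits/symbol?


Minimum bits >= n * H = 249 * 0.53 = 131.97, rounded up to a whole number of bits = 132

132 bits


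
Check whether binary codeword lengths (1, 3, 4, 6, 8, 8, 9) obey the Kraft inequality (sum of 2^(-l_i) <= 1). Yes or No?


Kraft sum = sum(2^(-l_i)) = 0.7129, need <= 1. Result: satisfied (a binary prefix-free code with these lengths exists)

Yes


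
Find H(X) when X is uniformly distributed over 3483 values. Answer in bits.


H = log2(n) = log2(3483) = 11.7661

11.7661 bits


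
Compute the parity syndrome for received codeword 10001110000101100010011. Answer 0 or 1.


Syndrome = XOR of all bits = 1 XOR 0 XOR 0 XOR 0 XOR 1 XOR 1 XOR 1 XOR 0 XOR 0 XOR 0 XOR 0 XOR 1 XOR 0 XOR 1 XOR 1 XOR 0 XOR 0 XOR 0 XOR 1 XOR 0 XOR 0 XOR 1 XOR 1 = 0

0


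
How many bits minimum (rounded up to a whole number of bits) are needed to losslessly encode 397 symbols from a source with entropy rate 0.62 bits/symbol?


Minimum bits >= n * H = 397 * 0.62 = 246.14, rounded up to a whole number of bits = 247

247 bits


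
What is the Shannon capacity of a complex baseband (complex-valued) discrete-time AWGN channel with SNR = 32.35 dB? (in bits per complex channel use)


SNR_linear = 10^(32.35/10) = 1717.9084; C = log2(1 + SNR_linear) = log2(1 + 1717.9084) = 10.7473

10.7473 bits/channel use


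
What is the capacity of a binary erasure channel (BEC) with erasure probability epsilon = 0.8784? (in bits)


C = 1 - epsilon = 1 - 0.8784 = 0.1216

0.1216 bits


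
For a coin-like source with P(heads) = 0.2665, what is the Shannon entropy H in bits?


H = -p*log2(p) - (1-p)*log2(1-p). -0.2665*log2(0.2665) = 0.508427; -0.7335*log2(0.7335) = 0.327971. H = 0.508427 + 0.327971 = 0.8364

0.8364 bits


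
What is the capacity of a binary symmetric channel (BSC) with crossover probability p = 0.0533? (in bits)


H(p) = -p*log2(p) - (1-p)*log2(1-p) = -0.0533*log2(0.0533) - 0.9467*log2(0.9467) = 0.225444 + 0.074809 = 0.3003. C = 1 - H(p) = 1 - 0.3003 = 0.6997

0.6997 bits


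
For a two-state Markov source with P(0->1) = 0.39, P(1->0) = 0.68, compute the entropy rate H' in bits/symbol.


Stationary distribution: pi_0 = p10/(p01+p10) = 0.6355, pi_1 = 0.3645. Entropy rate H' = pi_0*H(p01) + pi_1*H(p10) = 0.6355*0.9648 + 0.3645*0.9044 = 0.9428

0.9428 bits/symbol


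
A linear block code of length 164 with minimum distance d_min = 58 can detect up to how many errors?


Detection capability = d_min - 1 = 58 - 1 = 57

57 errors


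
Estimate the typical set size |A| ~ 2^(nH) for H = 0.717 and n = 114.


log2|A_typical| = nH = 114 * 0.717 = 81.738, so |A_typical| ~ 2^81.738 = 4.033e+24

4.033e+24


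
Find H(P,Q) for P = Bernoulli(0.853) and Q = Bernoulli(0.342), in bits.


H(P,Q) = -p*log2(q) - (1-p)*log2(1-q). -0.853*log2(0.342) = 1.320386; -0.147*log2(0.658) = 0.088765. H(P,Q) = 1.320386 + 0.088765 = 1.4092

1.4092 bits


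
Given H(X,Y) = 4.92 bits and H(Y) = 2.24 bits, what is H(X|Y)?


H(X|Y) = H(X,Y) - H(Y) = 4.92 - 2.24 = 2.68

2.68 bits


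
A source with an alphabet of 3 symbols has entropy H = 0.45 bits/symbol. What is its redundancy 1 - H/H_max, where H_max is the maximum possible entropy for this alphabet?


H_max = log2(K) = log2(3) = 1.585 bits/symbol. Redundancy = 1 - H/H_max = 1 - 0.45/1.585 = 1 - 0.2839 = 0.7161

0.7161


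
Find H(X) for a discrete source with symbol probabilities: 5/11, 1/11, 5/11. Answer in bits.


H = -sum(p_i * log2(p_i)). Terms: -(5/11)*log2(5/11) = 0.517047; -(1/11)*log2(1/11) = 0.314494; -(5/11)*log2(5/11) = 0.517047. H = 0.517047 + 0.314494 + 0.517047 = 1.3486

1.3486 bits


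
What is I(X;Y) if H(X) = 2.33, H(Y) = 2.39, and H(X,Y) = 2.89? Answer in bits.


I(X;Y) = H(X) + H(Y) - H(X,Y) = 2.33 + 2.39 - 2.89 = 1.83

1.83 bits


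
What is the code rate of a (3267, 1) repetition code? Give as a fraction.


Rate = k/n = 1/3267

1/3267


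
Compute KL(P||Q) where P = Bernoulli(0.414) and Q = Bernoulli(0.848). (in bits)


KL = p*log2(p/q) + (1-p)*log2((1-p)/(1-q)) = 0.414*log2(0.414/0.848) + 0.586*log2(0.586/0.152) = 0.7126

0.7126 bits


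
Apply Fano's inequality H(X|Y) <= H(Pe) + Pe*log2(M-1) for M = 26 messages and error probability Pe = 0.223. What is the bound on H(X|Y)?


H(Pe) = -Pe*log2(Pe) - (1-Pe)*log2(1-Pe) = -0.223*log2(0.223) - 0.777*log2(0.777) = 0.482769 + 0.282838 = 0.7656. Pe*log2(M-1) = 0.223*log2(25) = 1.035580. Bound = H(Pe) + Pe*log2(M-1) = 0.482769 + 0.282838 + 1.035580 = 1.8012

1.8012 bits


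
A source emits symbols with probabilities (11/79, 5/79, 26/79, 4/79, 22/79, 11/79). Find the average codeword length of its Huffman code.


Huffman construction (repeatedly merge the two least-probable nodes; each merge adds 1 bit to every symbol beneath it): 4/79 + 5/79 = 9/79; 9/79 + 11/79 = 20/79; 11/79 + 20/79 = 31/79; 22/79 + 26/79 = 48/79; 31/79 + 48/79 = 1. Resulting codeword lengths (in the order the probabilities were given): (3, 4, 2, 4, 2, 2). L_avg = sum(p_i * l_i) = 11/79*3 + 5/79*4 + 26/79*2 + 4/79*4 + 22/79*2 + 11/79*2 = 187/79 = 2.3671

2.3671 bits


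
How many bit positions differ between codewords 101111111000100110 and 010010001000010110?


Count differing positions: ^ ^ ^ ^ . ^ ^ ^ . . . . ^ ^ . . . . = 9 differences

9


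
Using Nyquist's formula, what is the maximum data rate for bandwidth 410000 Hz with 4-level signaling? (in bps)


Rate = 2 * B * log2(M) = 2 * 410000 * 2.0 = 1640000.0

1640000.0 bps


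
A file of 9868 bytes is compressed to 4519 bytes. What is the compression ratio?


Ratio = original / compressed = 9868 / 4519 = 2.1837

2.1837


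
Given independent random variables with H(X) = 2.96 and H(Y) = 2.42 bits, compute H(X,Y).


For independent variables, H(X,Y) = H(X) + H(Y) = 2.96 + 2.42 = 5.38

5.38 bits


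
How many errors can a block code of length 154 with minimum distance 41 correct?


Correction capability = floor((d-1)/2) = floor((41-1)/2) = 20

20 errors


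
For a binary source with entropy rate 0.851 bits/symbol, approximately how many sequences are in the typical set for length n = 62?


log2|A_typical| = nH = 62 * 0.851 = 52.762, so |A_typical| ~ 2^52.762 = 7.637e+15

7.637e+15


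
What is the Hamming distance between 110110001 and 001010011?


Count differing positions: ^ ^ ^ ^ . . . ^ . = 5 differences

5


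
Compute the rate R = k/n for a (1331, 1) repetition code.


Rate = k/n = 1/1331

1/1331


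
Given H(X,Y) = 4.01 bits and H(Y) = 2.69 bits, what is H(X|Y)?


H(X|Y) = H(X,Y) - H(Y) = 4.01 - 2.69 = 1.32

1.32 bits


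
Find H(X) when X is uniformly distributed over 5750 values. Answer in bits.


H = log2(n) = log2(5750) = 12.4893

12.4893 bits


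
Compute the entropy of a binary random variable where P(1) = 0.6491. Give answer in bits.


H = -p*log2(p) - (1-p)*log2(1-p). -0.6491*log2(0.6491) = 0.404706; -0.3509*log2(0.3509) = 0.530164. H = 0.404706 + 0.530164 = 0.9349

0.9349 bits


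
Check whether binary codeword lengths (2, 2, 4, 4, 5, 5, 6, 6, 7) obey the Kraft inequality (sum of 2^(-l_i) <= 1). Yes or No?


Kraft sum = sum(2^(-l_i)) = 0.7266, need <= 1. Result: satisfied (a binary prefix-free code with these lengths exists)

Yes


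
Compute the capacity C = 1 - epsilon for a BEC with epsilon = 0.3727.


C = 1 - epsilon = 1 - 0.3727 = 0.6273

0.6273 bits


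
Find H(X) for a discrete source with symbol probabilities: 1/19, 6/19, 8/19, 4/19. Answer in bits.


H = -sum(p_i * log2(p_i)). Terms: -(1/19)*log2(1/19) = 0.223575; -(6/19)*log2(6/19) = 0.525147; -(8/19)*log2(8/19) = 0.525443; -(4/19)*log2(4/19) = 0.473248. H = 0.223575 + 0.525147 + 0.525443 + 0.473248 = 1.7474

1.7474 bits


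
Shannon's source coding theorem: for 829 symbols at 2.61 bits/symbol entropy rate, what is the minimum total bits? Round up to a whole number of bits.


Minimum bits >= n * H = 829 * 2.61 = 2163.69, rounded up to a whole number of bits = 2164

2164 bits


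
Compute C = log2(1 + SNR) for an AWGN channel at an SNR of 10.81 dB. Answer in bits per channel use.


SNR_linear = 10^(10.81/10) = 12.0504; C = log2(1 + SNR_linear) = log2(1 + 12.0504) = 3.706

3.706 bits/channel use


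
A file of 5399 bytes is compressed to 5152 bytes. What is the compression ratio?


Ratio = original / compressed = 5399 / 5152 = 1.0479

1.0479


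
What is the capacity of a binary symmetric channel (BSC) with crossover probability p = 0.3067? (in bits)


H(p) = -p*log2(p) - (1-p)*log2(1-p) = -0.3067*log2(0.3067) - 0.6933*log2(0.6933) = 0.522954 + 0.366373 = 0.8893. C = 1 - H(p) = 1 - 0.8893 = 0.1107

0.1107 bits


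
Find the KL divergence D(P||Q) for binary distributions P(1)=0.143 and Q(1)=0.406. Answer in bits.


KL = p*log2(p/q) + (1-p)*log2((1-p)/(1-q)) = 0.143*log2(0.143/0.406) + 0.857*log2(0.857/0.594) = 0.2379

0.2379 bits


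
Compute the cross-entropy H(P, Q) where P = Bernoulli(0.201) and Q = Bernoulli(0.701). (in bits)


H(P,Q) = -p*log2(q) - (1-p)*log2(1-q). -0.201*log2(0.701) = 0.103015; -0.799*log2(0.299) = 1.391684. H(P,Q) = 0.103015 + 1.391684 = 1.4947

1.4947 bits


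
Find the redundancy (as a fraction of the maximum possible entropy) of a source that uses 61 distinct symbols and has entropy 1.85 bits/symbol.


H_max = log2(K) = log2(61) = 5.9307 bits/symbol. Redundancy = 1 - H/H_max = 1 - 1.85/5.9307 = 1 - 0.3119 = 0.6881

0.6881


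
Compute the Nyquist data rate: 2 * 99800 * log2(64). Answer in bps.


Rate = 2 * B * log2(M) = 2 * 99800 * 6.0 = 1197600.0

1197600.0 bps


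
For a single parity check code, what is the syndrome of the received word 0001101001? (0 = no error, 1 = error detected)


Syndrome = XOR of all bits = 0 XOR 0 XOR 0 XOR 1 XOR 1 XOR 0 XOR 1 XOR 0 XOR 0 XOR 1 = 0

0


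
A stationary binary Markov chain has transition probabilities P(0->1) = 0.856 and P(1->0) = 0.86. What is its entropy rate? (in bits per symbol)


Stationary distribution: pi_0 = p10/(p01+p10) = 0.5012, pi_1 = 0.4988. Entropy rate H' = pi_0*H(p01) + pi_1*H(p10) = 0.5012*0.5946 + 0.4988*0.5842 = 0.5894

0.5894 bits/symbol


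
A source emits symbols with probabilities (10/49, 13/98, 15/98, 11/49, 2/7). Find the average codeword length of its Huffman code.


Huffman construction (repeatedly merge the two least-probable nodes; each merge adds 1 bit to every symbol beneath it): 13/98 + 15/98 = 2/7; 10/49 + 11/49 = 3/7; 2/7 + 2/7 = 4/7; 3/7 + 4/7 = 1. Resulting codeword lengths (in the order the probabilities were given): (2, 3, 3, 2, 2). L_avg = sum(p_i * l_i) = 10/49*2 + 13/98*3 + 15/98*3 + 11/49*2 + 2/7*2 = 16/7 = 2.2857

2.2857 bits


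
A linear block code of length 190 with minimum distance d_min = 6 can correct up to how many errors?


Correction capability = floor((d-1)/2) = floor((6-1)/2) = 2

2 errors


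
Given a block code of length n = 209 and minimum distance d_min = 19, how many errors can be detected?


Detection capability = d_min - 1 = 19 - 1 = 18

18 errors


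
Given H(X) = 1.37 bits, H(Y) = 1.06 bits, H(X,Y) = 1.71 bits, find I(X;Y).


I(X;Y) = H(X) + H(Y) - H(X,Y) = 1.37 + 1.06 - 1.71 = 0.72

0.72 bits


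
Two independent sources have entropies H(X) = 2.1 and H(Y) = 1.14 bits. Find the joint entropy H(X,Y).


For independent variables, H(X,Y) = H(X) + H(Y) = 2.1 + 1.14 = 3.24

3.24 bits


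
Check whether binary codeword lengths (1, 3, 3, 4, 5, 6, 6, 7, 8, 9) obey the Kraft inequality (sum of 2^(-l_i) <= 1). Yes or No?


Kraft sum = sum(2^(-l_i)) = 0.8887, need <= 1. Result: satisfied (a binary prefix-free code with these lengths exists)

Yes


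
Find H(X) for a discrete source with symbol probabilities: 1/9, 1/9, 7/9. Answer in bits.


H = -sum(p_i * log2(p_i)). Terms: -(1/9)*log2(1/9) = 0.352214; -(1/9)*log2(1/9) = 0.352214; -(7/9)*log2(7/9) = 0.281999. H = 0.352214 + 0.352214 + 0.281999 = 0.9864

0.9864 bits


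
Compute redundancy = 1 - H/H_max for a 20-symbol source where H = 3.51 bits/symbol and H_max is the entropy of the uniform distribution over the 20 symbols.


H_max = log2(K) = log2(20) = 4.3219 bits/symbol. Redundancy = 1 - H/H_max = 1 - 3.51/4.3219 = 1 - 0.8121 = 0.1879

0.1879


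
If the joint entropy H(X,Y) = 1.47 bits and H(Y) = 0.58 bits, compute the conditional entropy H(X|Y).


H(X|Y) = H(X,Y) - H(Y) = 1.47 - 0.58 = 0.89

0.89 bits


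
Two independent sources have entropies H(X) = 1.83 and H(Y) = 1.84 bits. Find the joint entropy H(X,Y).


For independent variables, H(X,Y) = H(X) + H(Y) = 1.83 + 1.84 = 3.67

3.67 bits


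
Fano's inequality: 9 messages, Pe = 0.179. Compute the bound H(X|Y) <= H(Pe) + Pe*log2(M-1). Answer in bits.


H(Pe) = -Pe*log2(Pe) - (1-Pe)*log2(1-Pe) = -0.179*log2(0.179) - 0.821*log2(0.821) = 0.444272 + 0.233612 = 0.6779. Pe*log2(M-1) = 0.179*log2(8) = 0.537000. Bound = H(Pe) + Pe*log2(M-1) = 0.444272 + 0.233612 + 0.537000 = 1.2149

1.2149 bits


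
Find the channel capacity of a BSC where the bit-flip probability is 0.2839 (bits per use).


H(p) = -p*log2(p) - (1-p)*log2(1-p) = -0.2839*log2(0.2839) - 0.7161*log2(0.7161) = 0.515717 + 0.344993 = 0.8607. C = 1 - H(p) = 1 - 0.8607 = 0.1393

0.1393 bits


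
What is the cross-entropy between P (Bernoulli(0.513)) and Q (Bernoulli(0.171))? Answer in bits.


H(P,Q) = -p*log2(q) - (1-p)*log2(1-q). -0.513*log2(0.171) = 1.307089; -0.487*log2(0.829) = 0.131761. H(P,Q) = 1.307089 + 0.131761 = 1.4388

1.4388 bits


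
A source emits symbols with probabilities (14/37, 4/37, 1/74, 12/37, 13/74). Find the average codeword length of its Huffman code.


Huffman construction (repeatedly merge the two least-probable nodes; each merge adds 1 bit to every symbol beneath it): 1/74 + 4/37 = 9/74; 9/74 + 13/74 = 11/37; 11/37 + 12/37 = 23/37; 14/37 + 23/37 = 1. Resulting codeword lengths (in the order the probabilities were given): (1, 4, 4, 2, 3). L_avg = sum(p_i * l_i) = 14/37*1 + 4/37*4 + 1/74*4 + 12/37*2 + 13/74*3 = 151/74 = 2.0405

2.0405 bits


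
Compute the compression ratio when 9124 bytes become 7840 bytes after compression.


Ratio = original / compressed = 9124 / 7840 = 1.1638

1.1638


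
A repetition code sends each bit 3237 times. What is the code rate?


Rate = k/n = 1/3237

1/3237


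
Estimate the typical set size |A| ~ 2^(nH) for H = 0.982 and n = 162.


log2|A_typical| = nH = 162 * 0.982 = 159.084, so |A_typical| ~ 2^159.084 = 7.746e+47

7.746e+47


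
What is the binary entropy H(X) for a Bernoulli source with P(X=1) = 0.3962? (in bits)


H = -p*log2(p) - (1-p)*log2(1-p). -0.3962*log2(0.3962) = 0.529204; -0.6038*log2(0.6038) = 0.439480. H = 0.529204 + 0.439480 = 0.9687

0.9687 bits


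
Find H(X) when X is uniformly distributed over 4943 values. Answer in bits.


H = log2(n) = log2(4943) = 12.2712

12.2712 bits


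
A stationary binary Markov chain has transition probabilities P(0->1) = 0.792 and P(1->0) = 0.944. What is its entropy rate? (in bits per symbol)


Stationary distribution: pi_0 = p10/(p01+p10) = 0.5438, pi_1 = 0.4562. Entropy rate H' = pi_0*H(p01) + pi_1*H(p10) = 0.5438*0.7376 + 0.4562*0.3114 = 0.5432

0.5432 bits/symbol


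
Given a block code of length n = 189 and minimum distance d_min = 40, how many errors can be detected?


Detection capability = d_min - 1 = 40 - 1 = 39

39 errors


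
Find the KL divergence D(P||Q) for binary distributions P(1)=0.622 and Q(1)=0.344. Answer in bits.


KL = p*log2(p/q) + (1-p)*log2((1-p)/(1-q)) = 0.622*log2(0.622/0.344) + 0.378*log2(0.378/0.656) = 0.2309

0.2309 bits


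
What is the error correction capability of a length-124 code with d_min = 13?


Correction capability = floor((d-1)/2) = floor((13-1)/2) = 6

6 errors


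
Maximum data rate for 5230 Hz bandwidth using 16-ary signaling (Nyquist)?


Rate = 2 * B * log2(M) = 2 * 5230 * 4.0 = 41840.0

41840.0 bps


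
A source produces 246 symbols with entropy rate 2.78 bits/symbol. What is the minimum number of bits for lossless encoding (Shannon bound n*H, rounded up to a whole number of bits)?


Minimum bits >= n * H = 246 * 2.78 = 683.88, rounded up to a whole number of bits = 684

684 bits


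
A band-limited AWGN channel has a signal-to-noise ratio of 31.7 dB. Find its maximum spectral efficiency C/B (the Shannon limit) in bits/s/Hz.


SNR_linear = 10^(31.7/10) = 1479.1084; C/B = log2(1 + SNR_linear) = log2(1 + 1479.1084) = 10.5315

10.5315 bits/s/Hz


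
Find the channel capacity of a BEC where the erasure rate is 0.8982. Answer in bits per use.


C = 1 - epsilon = 1 - 0.8982 = 0.1018

0.1018 bits


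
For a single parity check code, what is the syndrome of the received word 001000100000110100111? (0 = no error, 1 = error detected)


Syndrome = XOR of all bits = 0 XOR 0 XOR 1 XOR 0 XOR 0 XOR 0 XOR 1 XOR 0 XOR 0 XOR 0 XOR 0 XOR 0 XOR 1 XOR 1 XOR 0 XOR 1 XOR 0 XOR 0 XOR 1 XOR 1 XOR 1 = 0

0


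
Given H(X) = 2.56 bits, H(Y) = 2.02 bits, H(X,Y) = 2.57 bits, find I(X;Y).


I(X;Y) = H(X) + H(Y) - H(X,Y) = 2.56 + 2.02 - 2.57 = 2.01

2.01 bits


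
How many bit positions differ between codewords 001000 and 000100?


Count differing positions: . . ^ ^ . . = 2 differences

2


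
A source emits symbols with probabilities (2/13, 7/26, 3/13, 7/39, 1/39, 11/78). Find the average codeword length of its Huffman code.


Huffman construction (repeatedly merge the two least-probable nodes; each merge adds 1 bit to every symbol beneath it): 1/39 + 11/78 = 1/6; 2/13 + 1/6 = 25/78; 7/39 + 3/13 = 16/39; 7/26 + 25/78 = 23/39; 16/39 + 23/39 = 1. Resulting codeword lengths (in the order the probabilities were given): (3, 2, 2, 2, 4, 4). L_avg = sum(p_i * l_i) = 2/13*3 + 7/26*2 + 3/13*2 + 7/39*2 + 1/39*4 + 11/78*4 = 97/39 = 2.4872

2.4872 bits


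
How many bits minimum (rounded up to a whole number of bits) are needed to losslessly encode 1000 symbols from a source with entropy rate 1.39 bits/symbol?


Minimum bits >= n * H = 1000 * 1.39 = 1390.0, rounded up to a whole number of bits = 1390

1390 bits


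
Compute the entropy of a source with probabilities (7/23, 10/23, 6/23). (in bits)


H = -sum(p_i * log2(p_i)). Terms: -(7/23)*log2(7/23) = 0.522324; -(10/23)*log2(10/23) = 0.522450; -(6/23)*log2(6/23) = 0.505722. H = 0.522324 + 0.522450 + 0.505722 = 1.5505

1.5505 bits


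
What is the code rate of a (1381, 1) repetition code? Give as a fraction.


Rate = k/n = 1/1381

1/1381


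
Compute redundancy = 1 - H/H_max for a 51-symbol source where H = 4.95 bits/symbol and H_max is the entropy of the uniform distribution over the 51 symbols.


H_max = log2(K) = log2(51) = 5.6724 bits/symbol. Redundancy = 1 - H/H_max = 1 - 4.95/5.6724 = 1 - 0.8726 = 0.1274

0.1274


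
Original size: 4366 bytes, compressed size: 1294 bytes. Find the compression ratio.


Ratio = original / compressed = 4366 / 1294 = 3.374

3.374


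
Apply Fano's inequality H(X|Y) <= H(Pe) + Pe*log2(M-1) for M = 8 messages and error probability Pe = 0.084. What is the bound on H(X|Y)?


H(Pe) = -Pe*log2(Pe) - (1-Pe)*log2(1-Pe) = -0.084*log2(0.084) - 0.916*log2(0.916) = 0.300171 + 0.115948 = 0.4161. Pe*log2(M-1) = 0.084*log2(7) = 0.235818. Bound = H(Pe) + Pe*log2(M-1) = 0.300171 + 0.115948 + 0.235818 = 0.6519

0.6519 bits


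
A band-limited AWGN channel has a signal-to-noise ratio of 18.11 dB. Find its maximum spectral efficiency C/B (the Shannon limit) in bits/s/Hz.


SNR_linear = 10^(18.11/10) = 64.7143; C/B = log2(1 + SNR_linear) = log2(1 + 64.7143) = 6.0381

6.0381 bits/s/Hz


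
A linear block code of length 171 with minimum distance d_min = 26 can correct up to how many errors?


Correction capability = floor((d-1)/2) = floor((26-1)/2) = 12

12 errors


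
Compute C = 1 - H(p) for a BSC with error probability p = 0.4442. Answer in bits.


H(p) = -p*log2(p) - (1-p)*log2(1-p) = -0.4442*log2(0.4442) - 0.5558*log2(0.5558) = 0.520033 + 0.470964 = 0.991. C = 1 - H(p) = 1 - 0.991 = 0.009

0.009 bits


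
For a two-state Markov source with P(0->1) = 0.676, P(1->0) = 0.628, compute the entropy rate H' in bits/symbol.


Stationary distribution: pi_0 = p10/(p01+p10) = 0.4816, pi_1 = 0.5184. Entropy rate H' = pi_0*H(p01) + pi_1*H(p10) = 0.4816*0.9087 + 0.5184*0.9522 = 0.9312

0.9312 bits/symbol


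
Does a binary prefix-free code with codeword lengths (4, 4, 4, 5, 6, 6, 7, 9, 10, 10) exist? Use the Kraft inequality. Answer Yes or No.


Kraft sum = sum(2^(-l_i)) = 0.2617, need <= 1. Result: satisfied (a binary prefix-free code with these lengths exists)

Yes


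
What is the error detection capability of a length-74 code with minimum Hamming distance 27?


Detection capability = d_min - 1 = 27 - 1 = 26

26 errors


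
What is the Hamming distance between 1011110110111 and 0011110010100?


Count differing positions: ^ . . . . . . ^ . . . ^ ^ = 4 differences

4


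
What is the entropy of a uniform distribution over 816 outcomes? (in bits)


H = log2(n) = log2(816) = 9.6724

9.6724 bits


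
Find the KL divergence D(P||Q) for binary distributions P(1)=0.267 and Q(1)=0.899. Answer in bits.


KL = p*log2(p/q) + (1-p)*log2((1-p)/(1-q)) = 0.267*log2(0.267/0.899) + 0.733*log2(0.733/0.101) = 1.6283

1.6283 bits


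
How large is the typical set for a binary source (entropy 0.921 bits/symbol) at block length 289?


log2|A_typical| = nH = 289 * 0.921 = 266.169, so |A_typical| ~ 2^266.169 = 1.333e+80

1.333e+80


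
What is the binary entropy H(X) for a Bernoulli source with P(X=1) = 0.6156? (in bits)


H = -p*log2(p) - (1-p)*log2(1-p). -0.6156*log2(0.6156) = 0.430880; -0.3844*log2(0.3844) = 0.530211. H = 0.430880 + 0.530211 = 0.9611

0.9611 bits


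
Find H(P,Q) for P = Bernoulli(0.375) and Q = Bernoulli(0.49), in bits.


H(P,Q) = -p*log2(q) - (1-p)*log2(1-q). -0.375*log2(0.49) = 0.385930; -0.625*log2(0.51) = 0.607144. H(P,Q) = 0.385930 + 0.607144 = 0.9931

0.9931 bits


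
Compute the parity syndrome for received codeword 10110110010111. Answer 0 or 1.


Syndrome = XOR of all bits = 1 XOR 0 XOR 1 XOR 1 XOR 0 XOR 1 XOR 1 XOR 0 XOR 0 XOR 1 XOR 0 XOR 1 XOR 1 XOR 1 = 1

1


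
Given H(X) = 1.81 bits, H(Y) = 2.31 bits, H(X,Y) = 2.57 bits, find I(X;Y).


I(X;Y) = H(X) + H(Y) - H(X,Y) = 1.81 + 2.31 - 2.57 = 1.55

1.55 bits


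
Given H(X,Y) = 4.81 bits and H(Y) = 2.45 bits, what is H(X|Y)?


H(X|Y) = H(X,Y) - H(Y) = 4.81 - 2.45 = 2.36

2.36 bits


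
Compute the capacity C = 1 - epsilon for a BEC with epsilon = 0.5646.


C = 1 - epsilon = 1 - 0.5646 = 0.4354

0.4354 bits


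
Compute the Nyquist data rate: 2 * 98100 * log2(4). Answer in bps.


Rate = 2 * B * log2(M) = 2 * 98100 * 2.0 = 392400.0

392400.0 bps


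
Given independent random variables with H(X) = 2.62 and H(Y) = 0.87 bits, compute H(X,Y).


For independent variables, H(X,Y) = H(X) + H(Y) = 2.62 + 0.87 = 3.49

3.49 bits


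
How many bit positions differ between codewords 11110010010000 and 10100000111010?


Count differing positions: . ^ . ^ . . ^ . ^ . ^ . ^ . = 6 differences

6


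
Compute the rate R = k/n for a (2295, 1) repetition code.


Rate = k/n = 1/2295

1/2295


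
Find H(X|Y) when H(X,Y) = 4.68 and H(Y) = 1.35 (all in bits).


H(X|Y) = H(X,Y) - H(Y) = 4.68 - 1.35 = 3.33

3.33 bits


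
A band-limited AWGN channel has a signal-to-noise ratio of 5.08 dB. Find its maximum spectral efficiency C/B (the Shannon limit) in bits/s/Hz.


SNR_linear = 10^(5.08/10) = 3.2211; C/B = log2(1 + SNR_linear) = log2(1 + 3.2211) = 2.0776

2.0776 bits/s/Hz


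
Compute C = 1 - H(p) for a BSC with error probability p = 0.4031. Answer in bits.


H(p) = -p*log2(p) - (1-p)*log2(1-p) = -0.4031*log2(0.4031) - 0.5969*log2(0.5969) = 0.528380 + 0.444356 = 0.9727. C = 1 - H(p) = 1 - 0.9727 = 0.0273

0.0273 bits
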